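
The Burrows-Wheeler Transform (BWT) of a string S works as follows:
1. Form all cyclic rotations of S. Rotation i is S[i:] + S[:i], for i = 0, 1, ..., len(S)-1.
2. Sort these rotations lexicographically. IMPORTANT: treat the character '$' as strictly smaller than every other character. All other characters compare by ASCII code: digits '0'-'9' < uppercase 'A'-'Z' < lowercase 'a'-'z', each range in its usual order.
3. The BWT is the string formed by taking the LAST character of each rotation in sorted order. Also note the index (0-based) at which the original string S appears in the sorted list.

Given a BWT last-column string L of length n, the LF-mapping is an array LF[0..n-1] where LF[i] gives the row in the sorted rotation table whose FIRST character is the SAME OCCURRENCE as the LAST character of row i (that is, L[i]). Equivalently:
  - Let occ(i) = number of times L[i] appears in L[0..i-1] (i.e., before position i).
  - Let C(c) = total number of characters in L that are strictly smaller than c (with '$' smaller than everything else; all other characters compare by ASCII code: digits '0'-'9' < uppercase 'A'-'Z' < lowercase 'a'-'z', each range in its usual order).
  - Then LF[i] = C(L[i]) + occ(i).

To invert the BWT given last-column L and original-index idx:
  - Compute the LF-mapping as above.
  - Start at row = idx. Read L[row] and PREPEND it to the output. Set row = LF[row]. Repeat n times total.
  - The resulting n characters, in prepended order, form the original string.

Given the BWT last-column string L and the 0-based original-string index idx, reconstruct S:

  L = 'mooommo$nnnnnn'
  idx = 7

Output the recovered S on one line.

LF mapping: 1 10 11 12 2 3 13 0 4 5 6 7 8 9
Walk LF starting at row 7, prepending L[row]:
  step 1: row=7, L[7]='$', prepend. Next row=LF[7]=0
  step 2: row=0, L[0]='m', prepend. Next row=LF[0]=1
  step 3: row=1, L[1]='o', prepend. Next row=LF[1]=10
  step 4: row=10, L[10]='n', prepend. Next row=LF[10]=6
  step 5: row=6, L[6]='o', prepend. Next row=LF[6]=13
  step 6: row=13, L[13]='n', prepend. Next row=LF[13]=9
  step 7: row=9, L[9]='n', prepend. Next row=LF[9]=5
  step 8: row=5, L[5]='m', prepend. Next row=LF[5]=3
  step 9: row=3, L[3]='o', prepend. Next row=LF[3]=12
  step 10: row=12, L[12]='n', prepend. Next row=LF[12]=8
  step 11: row=8, L[8]='n', prepend. Next row=LF[8]=4
  step 12: row=4, L[4]='m', prepend. Next row=LF[4]=2
  step 13: row=2, L[2]='o', prepend. Next row=LF[2]=11
  step 14: row=11, L[11]='n', prepend. Next row=LF[11]=7
Reversed output: nomnnomnnonom$

Answer: nomnnomnnonom$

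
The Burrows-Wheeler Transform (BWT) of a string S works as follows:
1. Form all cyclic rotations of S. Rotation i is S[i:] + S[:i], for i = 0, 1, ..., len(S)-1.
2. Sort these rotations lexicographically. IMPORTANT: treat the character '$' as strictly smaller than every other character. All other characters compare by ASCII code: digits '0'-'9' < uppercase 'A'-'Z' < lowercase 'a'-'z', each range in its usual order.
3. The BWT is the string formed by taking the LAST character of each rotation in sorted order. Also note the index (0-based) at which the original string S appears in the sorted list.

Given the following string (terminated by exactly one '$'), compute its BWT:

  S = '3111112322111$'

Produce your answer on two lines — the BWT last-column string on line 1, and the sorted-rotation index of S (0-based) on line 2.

Answer: 111231111231$2
12

Derivation:
All 14 rotations (rotation i = S[i:]+S[:i]):
  rot[0] = 3111112322111$
  rot[1] = 111112322111$3
  rot[2] = 11112322111$31
  rot[3] = 1112322111$311
  rot[4] = 112322111$3111
  rot[5] = 12322111$31111
  rot[6] = 2322111$311111
  rot[7] = 322111$3111112
  rot[8] = 22111$31111123
  rot[9] = 2111$311111232
  rot[10] = 111$3111112322
  rot[11] = 11$31111123221
  rot[12] = 1$311111232211
  rot[13] = $3111112322111
Sorted (with $ < everything):
  sorted[0] = $3111112322111  (last char: '1')
  sorted[1] = 1$311111232211  (last char: '1')
  sorted[2] = 11$31111123221  (last char: '1')
  sorted[3] = 111$3111112322  (last char: '2')
  sorted[4] = 111112322111$3  (last char: '3')
  sorted[5] = 11112322111$31  (last char: '1')
  sorted[6] = 1112322111$311  (last char: '1')
  sorted[7] = 112322111$3111  (last char: '1')
  sorted[8] = 12322111$31111  (last char: '1')
  sorted[9] = 2111$311111232  (last char: '2')
  sorted[10] = 22111$31111123  (last char: '3')
  sorted[11] = 2322111$311111  (last char: '1')
  sorted[12] = 3111112322111$  (last char: '$')
  sorted[13] = 322111$3111112  (last char: '2')
Last column: 111231111231$2
Original string S is at sorted index 12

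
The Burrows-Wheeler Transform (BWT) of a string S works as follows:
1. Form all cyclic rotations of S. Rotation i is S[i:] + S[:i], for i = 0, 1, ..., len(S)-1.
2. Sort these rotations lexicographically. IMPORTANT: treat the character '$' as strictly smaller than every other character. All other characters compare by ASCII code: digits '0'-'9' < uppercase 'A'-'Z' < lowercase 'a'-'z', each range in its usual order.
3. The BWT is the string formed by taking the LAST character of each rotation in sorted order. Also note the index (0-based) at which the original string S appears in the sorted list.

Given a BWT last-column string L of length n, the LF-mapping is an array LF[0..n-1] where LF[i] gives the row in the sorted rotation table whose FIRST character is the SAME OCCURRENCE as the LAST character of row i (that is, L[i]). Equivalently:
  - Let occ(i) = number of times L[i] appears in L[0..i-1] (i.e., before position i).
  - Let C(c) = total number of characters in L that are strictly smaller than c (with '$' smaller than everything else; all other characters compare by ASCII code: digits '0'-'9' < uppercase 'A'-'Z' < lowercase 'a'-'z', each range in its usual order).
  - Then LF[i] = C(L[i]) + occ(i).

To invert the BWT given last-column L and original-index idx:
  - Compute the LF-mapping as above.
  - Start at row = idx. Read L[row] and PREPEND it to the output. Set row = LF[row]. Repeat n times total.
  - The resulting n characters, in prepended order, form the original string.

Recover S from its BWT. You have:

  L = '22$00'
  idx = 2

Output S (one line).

LF mapping: 3 4 0 1 2
Walk LF starting at row 2, prepending L[row]:
  step 1: row=2, L[2]='$', prepend. Next row=LF[2]=0
  step 2: row=0, L[0]='2', prepend. Next row=LF[0]=3
  step 3: row=3, L[3]='0', prepend. Next row=LF[3]=1
  step 4: row=1, L[1]='2', prepend. Next row=LF[1]=4
  step 5: row=4, L[4]='0', prepend. Next row=LF[4]=2
Reversed output: 0202$

Answer: 0202$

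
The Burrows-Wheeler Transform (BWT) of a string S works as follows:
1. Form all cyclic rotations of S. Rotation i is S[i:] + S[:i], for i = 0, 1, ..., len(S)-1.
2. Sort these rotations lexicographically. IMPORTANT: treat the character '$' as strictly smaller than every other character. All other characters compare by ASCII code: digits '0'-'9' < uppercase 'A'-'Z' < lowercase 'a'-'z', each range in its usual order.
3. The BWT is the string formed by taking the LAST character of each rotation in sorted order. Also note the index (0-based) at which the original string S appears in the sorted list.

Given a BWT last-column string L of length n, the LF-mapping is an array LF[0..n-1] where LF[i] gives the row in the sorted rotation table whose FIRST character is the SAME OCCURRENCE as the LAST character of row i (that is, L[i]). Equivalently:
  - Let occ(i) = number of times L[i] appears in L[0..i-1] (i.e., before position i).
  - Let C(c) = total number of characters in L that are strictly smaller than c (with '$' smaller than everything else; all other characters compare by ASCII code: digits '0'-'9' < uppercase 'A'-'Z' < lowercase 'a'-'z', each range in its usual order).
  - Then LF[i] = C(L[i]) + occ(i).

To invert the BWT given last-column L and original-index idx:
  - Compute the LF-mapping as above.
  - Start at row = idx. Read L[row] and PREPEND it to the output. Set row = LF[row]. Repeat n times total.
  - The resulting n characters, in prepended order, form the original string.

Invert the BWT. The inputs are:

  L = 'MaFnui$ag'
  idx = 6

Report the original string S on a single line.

Answer: iguanaFM$

Derivation:
LF mapping: 2 3 1 7 8 6 0 4 5
Walk LF starting at row 6, prepending L[row]:
  step 1: row=6, L[6]='$', prepend. Next row=LF[6]=0
  step 2: row=0, L[0]='M', prepend. Next row=LF[0]=2
  step 3: row=2, L[2]='F', prepend. Next row=LF[2]=1
  step 4: row=1, L[1]='a', prepend. Next row=LF[1]=3
  step 5: row=3, L[3]='n', prepend. Next row=LF[3]=7
  step 6: row=7, L[7]='a', prepend. Next row=LF[7]=4
  step 7: row=4, L[4]='u', prepend. Next row=LF[4]=8
  step 8: row=8, L[8]='g', prepend. Next row=LF[8]=5
  step 9: row=5, L[5]='i', prepend. Next row=LF[5]=6
Reversed output: iguanaFM$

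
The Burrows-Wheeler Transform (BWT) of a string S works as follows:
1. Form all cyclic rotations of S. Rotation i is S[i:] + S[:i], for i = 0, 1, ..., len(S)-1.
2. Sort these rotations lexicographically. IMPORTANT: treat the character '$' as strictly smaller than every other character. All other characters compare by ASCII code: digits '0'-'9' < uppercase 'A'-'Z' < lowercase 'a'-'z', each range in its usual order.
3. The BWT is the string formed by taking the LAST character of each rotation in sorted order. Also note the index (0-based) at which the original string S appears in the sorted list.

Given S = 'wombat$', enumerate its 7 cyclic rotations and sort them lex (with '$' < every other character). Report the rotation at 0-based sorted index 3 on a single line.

Answer: mbat$wo

Derivation:
All 7 rotations (rotation i = S[i:]+S[:i]):
  rot[0] = wombat$
  rot[1] = ombat$w
  rot[2] = mbat$wo
  rot[3] = bat$wom
  rot[4] = at$womb
  rot[5] = t$womba
  rot[6] = $wombat
Sorted (with $ < everything):
  sorted[0] = $wombat
  sorted[1] = at$womb
  sorted[2] = bat$wom
  sorted[3] = mbat$wo
  sorted[4] = ombat$w
  sorted[5] = t$womba
  sorted[6] = wombat$
sorted[3] = mbat$wo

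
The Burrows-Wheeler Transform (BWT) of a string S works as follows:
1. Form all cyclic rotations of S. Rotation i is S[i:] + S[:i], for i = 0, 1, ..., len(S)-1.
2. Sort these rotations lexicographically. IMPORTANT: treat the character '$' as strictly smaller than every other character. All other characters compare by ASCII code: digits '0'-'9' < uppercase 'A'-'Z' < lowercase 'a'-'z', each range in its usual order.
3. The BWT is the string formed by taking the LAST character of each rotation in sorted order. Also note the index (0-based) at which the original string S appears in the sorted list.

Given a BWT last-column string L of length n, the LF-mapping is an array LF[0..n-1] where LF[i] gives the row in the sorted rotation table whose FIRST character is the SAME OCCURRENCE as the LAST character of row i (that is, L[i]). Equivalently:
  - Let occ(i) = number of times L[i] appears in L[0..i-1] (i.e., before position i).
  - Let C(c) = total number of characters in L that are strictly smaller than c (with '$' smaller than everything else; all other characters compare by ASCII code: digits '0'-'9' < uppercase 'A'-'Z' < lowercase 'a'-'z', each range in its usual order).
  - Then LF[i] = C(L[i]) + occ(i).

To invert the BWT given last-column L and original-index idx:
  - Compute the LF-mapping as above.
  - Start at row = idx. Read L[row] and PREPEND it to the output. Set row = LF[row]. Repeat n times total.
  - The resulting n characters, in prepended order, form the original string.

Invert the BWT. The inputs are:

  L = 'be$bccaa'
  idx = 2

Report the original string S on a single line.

Answer: aeaccbb$

Derivation:
LF mapping: 3 7 0 4 5 6 1 2
Walk LF starting at row 2, prepending L[row]:
  step 1: row=2, L[2]='$', prepend. Next row=LF[2]=0
  step 2: row=0, L[0]='b', prepend. Next row=LF[0]=3
  step 3: row=3, L[3]='b', prepend. Next row=LF[3]=4
  step 4: row=4, L[4]='c', prepend. Next row=LF[4]=5
  step 5: row=5, L[5]='c', prepend. Next row=LF[5]=6
  step 6: row=6, L[6]='a', prepend. Next row=LF[6]=1
  step 7: row=1, L[1]='e', prepend. Next row=LF[1]=7
  step 8: row=7, L[7]='a', prepend. Next row=LF[7]=2
Reversed output: aeaccbb$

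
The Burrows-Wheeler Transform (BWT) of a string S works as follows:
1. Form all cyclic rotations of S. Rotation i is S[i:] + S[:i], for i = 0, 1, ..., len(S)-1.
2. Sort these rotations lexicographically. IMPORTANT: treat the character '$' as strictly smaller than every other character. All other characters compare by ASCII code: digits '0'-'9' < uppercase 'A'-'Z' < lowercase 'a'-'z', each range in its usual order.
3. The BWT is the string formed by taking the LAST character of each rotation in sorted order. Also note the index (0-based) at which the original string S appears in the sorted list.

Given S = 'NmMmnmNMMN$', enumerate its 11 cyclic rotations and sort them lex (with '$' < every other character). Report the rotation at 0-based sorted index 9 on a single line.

All 11 rotations (rotation i = S[i:]+S[:i]):
  rot[0] = NmMmnmNMMN$
  rot[1] = mMmnmNMMN$N
  rot[2] = MmnmNMMN$Nm
  rot[3] = mnmNMMN$NmM
  rot[4] = nmNMMN$NmMm
  rot[5] = mNMMN$NmMmn
  rot[6] = NMMN$NmMmnm
  rot[7] = MMN$NmMmnmN
  rot[8] = MN$NmMmnmNM
  rot[9] = N$NmMmnmNMM
  rot[10] = $NmMmnmNMMN
Sorted (with $ < everything):
  sorted[0] = $NmMmnmNMMN
  sorted[1] = MMN$NmMmnmN
  sorted[2] = MN$NmMmnmNM
  sorted[3] = MmnmNMMN$Nm
  sorted[4] = N$NmMmnmNMM
  sorted[5] = NMMN$NmMmnm
  sorted[6] = NmMmnmNMMN$
  sorted[7] = mMmnmNMMN$N
  sorted[8] = mNMMN$NmMmn
  sorted[9] = mnmNMMN$NmM
  sorted[10] = nmNMMN$NmMm
sorted[9] = mnmNMMN$NmM

Answer: mnmNMMN$NmM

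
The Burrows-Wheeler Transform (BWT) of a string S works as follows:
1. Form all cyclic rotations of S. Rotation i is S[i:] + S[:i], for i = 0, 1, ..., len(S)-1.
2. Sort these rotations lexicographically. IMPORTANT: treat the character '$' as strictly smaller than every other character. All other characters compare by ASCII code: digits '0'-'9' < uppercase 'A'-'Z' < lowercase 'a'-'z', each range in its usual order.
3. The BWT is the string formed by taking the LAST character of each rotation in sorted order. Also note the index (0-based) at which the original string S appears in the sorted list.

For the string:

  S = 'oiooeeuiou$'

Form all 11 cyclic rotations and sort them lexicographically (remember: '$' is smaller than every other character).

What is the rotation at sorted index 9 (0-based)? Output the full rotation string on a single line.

Answer: u$oiooeeuio

Derivation:
All 11 rotations (rotation i = S[i:]+S[:i]):
  rot[0] = oiooeeuiou$
  rot[1] = iooeeuiou$o
  rot[2] = ooeeuiou$oi
  rot[3] = oeeuiou$oio
  rot[4] = eeuiou$oioo
  rot[5] = euiou$oiooe
  rot[6] = uiou$oiooee
  rot[7] = iou$oiooeeu
  rot[8] = ou$oiooeeui
  rot[9] = u$oiooeeuio
  rot[10] = $oiooeeuiou
Sorted (with $ < everything):
  sorted[0] = $oiooeeuiou
  sorted[1] = eeuiou$oioo
  sorted[2] = euiou$oiooe
  sorted[3] = iooeeuiou$o
  sorted[4] = iou$oiooeeu
  sorted[5] = oeeuiou$oio
  sorted[6] = oiooeeuiou$
  sorted[7] = ooeeuiou$oi
  sorted[8] = ou$oiooeeui
  sorted[9] = u$oiooeeuio
  sorted[10] = uiou$oiooee
sorted[9] = u$oiooeeuio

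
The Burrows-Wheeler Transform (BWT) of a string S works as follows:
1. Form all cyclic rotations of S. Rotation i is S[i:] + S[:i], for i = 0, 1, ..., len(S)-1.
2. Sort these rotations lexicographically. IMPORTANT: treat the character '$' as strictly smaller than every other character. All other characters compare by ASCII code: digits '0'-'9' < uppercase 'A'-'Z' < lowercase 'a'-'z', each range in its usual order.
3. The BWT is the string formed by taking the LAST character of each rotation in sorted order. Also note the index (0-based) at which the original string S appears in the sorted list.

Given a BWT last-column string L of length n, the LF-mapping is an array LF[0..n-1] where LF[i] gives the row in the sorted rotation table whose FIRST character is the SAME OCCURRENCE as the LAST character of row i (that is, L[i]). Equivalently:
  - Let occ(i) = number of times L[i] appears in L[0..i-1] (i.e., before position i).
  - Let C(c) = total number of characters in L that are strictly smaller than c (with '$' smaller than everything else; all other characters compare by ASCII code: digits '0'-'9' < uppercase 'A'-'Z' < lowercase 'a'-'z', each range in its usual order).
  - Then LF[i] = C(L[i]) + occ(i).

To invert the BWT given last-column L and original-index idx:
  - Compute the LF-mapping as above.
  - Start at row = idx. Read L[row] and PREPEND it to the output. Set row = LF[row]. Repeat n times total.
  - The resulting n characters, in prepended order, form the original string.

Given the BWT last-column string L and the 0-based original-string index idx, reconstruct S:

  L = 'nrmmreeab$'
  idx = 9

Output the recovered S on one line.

Answer: remembran$

Derivation:
LF mapping: 7 8 5 6 9 3 4 1 2 0
Walk LF starting at row 9, prepending L[row]:
  step 1: row=9, L[9]='$', prepend. Next row=LF[9]=0
  step 2: row=0, L[0]='n', prepend. Next row=LF[0]=7
  step 3: row=7, L[7]='a', prepend. Next row=LF[7]=1
  step 4: row=1, L[1]='r', prepend. Next row=LF[1]=8
  step 5: row=8, L[8]='b', prepend. Next row=LF[8]=2
  step 6: row=2, L[2]='m', prepend. Next row=LF[2]=5
  step 7: row=5, L[5]='e', prepend. Next row=LF[5]=3
  step 8: row=3, L[3]='m', prepend. Next row=LF[3]=6
  step 9: row=6, L[6]='e', prepend. Next row=LF[6]=4
  step 10: row=4, L[4]='r', prepend. Next row=LF[4]=9
Reversed output: remembran$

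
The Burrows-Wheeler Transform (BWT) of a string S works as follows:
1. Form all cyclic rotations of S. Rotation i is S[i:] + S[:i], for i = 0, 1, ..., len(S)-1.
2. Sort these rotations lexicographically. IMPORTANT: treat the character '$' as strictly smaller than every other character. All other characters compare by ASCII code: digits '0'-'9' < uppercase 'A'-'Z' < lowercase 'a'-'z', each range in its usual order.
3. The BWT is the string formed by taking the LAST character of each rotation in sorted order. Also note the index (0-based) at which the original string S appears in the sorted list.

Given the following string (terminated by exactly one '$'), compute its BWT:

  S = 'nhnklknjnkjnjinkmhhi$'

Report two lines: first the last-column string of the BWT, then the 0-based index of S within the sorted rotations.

All 21 rotations (rotation i = S[i:]+S[:i]):
  rot[0] = nhnklknjnkjnjinkmhhi$
  rot[1] = hnklknjnkjnjinkmhhi$n
  rot[2] = nklknjnkjnjinkmhhi$nh
  rot[3] = klknjnkjnjinkmhhi$nhn
  rot[4] = lknjnkjnjinkmhhi$nhnk
  rot[5] = knjnkjnjinkmhhi$nhnkl
  rot[6] = njnkjnjinkmhhi$nhnklk
  rot[7] = jnkjnjinkmhhi$nhnklkn
  rot[8] = nkjnjinkmhhi$nhnklknj
  rot[9] = kjnjinkmhhi$nhnklknjn
  rot[10] = jnjinkmhhi$nhnklknjnk
  rot[11] = njinkmhhi$nhnklknjnkj
  rot[12] = jinkmhhi$nhnklknjnkjn
  rot[13] = inkmhhi$nhnklknjnkjnj
  rot[14] = nkmhhi$nhnklknjnkjnji
  rot[15] = kmhhi$nhnklknjnkjnjin
  rot[16] = mhhi$nhnklknjnkjnjink
  rot[17] = hhi$nhnklknjnkjnjinkm
  rot[18] = hi$nhnklknjnkjnjinkmh
  rot[19] = i$nhnklknjnkjnjinkmhh
  rot[20] = $nhnklknjnkjnjinkmhhi
Sorted (with $ < everything):
  sorted[0] = $nhnklknjnkjnjinkmhhi  (last char: 'i')
  sorted[1] = hhi$nhnklknjnkjnjinkm  (last char: 'm')
  sorted[2] = hi$nhnklknjnkjnjinkmh  (last char: 'h')
  sorted[3] = hnklknjnkjnjinkmhhi$n  (last char: 'n')
  sorted[4] = i$nhnklknjnkjnjinkmhh  (last char: 'h')
  sorted[5] = inkmhhi$nhnklknjnkjnj  (last char: 'j')
  sorted[6] = jinkmhhi$nhnklknjnkjn  (last char: 'n')
  sorted[7] = jnjinkmhhi$nhnklknjnk  (last char: 'k')
  sorted[8] = jnkjnjinkmhhi$nhnklkn  (last char: 'n')
  sorted[9] = kjnjinkmhhi$nhnklknjn  (last char: 'n')
  sorted[10] = klknjnkjnjinkmhhi$nhn  (last char: 'n')
  sorted[11] = kmhhi$nhnklknjnkjnjin  (last char: 'n')
  sorted[12] = knjnkjnjinkmhhi$nhnkl  (last char: 'l')
  sorted[13] = lknjnkjnjinkmhhi$nhnk  (last char: 'k')
  sorted[14] = mhhi$nhnklknjnkjnjink  (last char: 'k')
  sorted[15] = nhnklknjnkjnjinkmhhi$  (last char: '$')
  sorted[16] = njinkmhhi$nhnklknjnkj  (last char: 'j')
  sorted[17] = njnkjnjinkmhhi$nhnklk  (last char: 'k')
  sorted[18] = nkjnjinkmhhi$nhnklknj  (last char: 'j')
  sorted[19] = nklknjnkjnjinkmhhi$nh  (last char: 'h')
  sorted[20] = nkmhhi$nhnklknjnkjnji  (last char: 'i')
Last column: imhnhjnknnnnlkk$jkjhi
Original string S is at sorted index 15

Answer: imhnhjnknnnnlkk$jkjhi
15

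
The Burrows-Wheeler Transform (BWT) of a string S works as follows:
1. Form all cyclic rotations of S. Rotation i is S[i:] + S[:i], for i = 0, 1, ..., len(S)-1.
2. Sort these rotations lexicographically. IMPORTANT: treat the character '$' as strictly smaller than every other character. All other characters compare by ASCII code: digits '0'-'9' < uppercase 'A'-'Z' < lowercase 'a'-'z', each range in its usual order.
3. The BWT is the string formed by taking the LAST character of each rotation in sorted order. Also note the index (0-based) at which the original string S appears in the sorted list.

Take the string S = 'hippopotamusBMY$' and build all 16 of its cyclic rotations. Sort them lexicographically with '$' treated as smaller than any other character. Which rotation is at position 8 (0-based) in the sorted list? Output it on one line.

Answer: opotamusBMY$hipp

Derivation:
All 16 rotations (rotation i = S[i:]+S[:i]):
  rot[0] = hippopotamusBMY$
  rot[1] = ippopotamusBMY$h
  rot[2] = ppopotamusBMY$hi
  rot[3] = popotamusBMY$hip
  rot[4] = opotamusBMY$hipp
  rot[5] = potamusBMY$hippo
  rot[6] = otamusBMY$hippop
  rot[7] = tamusBMY$hippopo
  rot[8] = amusBMY$hippopot
  rot[9] = musBMY$hippopota
  rot[10] = usBMY$hippopotam
  rot[11] = sBMY$hippopotamu
  rot[12] = BMY$hippopotamus
  rot[13] = MY$hippopotamusB
  rot[14] = Y$hippopotamusBM
  rot[15] = $hippopotamusBMY
Sorted (with $ < everything):
  sorted[0] = $hippopotamusBMY
  sorted[1] = BMY$hippopotamus
  sorted[2] = MY$hippopotamusB
  sorted[3] = Y$hippopotamusBM
  sorted[4] = amusBMY$hippopot
  sorted[5] = hippopotamusBMY$
  sorted[6] = ippopotamusBMY$h
  sorted[7] = musBMY$hippopota
  sorted[8] = opotamusBMY$hipp
  sorted[9] = otamusBMY$hippop
  sorted[10] = popotamusBMY$hip
  sorted[11] = potamusBMY$hippo
  sorted[12] = ppopotamusBMY$hi
  sorted[13] = sBMY$hippopotamu
  sorted[14] = tamusBMY$hippopo
  sorted[15] = usBMY$hippopotam
sorted[8] = opotamusBMY$hipp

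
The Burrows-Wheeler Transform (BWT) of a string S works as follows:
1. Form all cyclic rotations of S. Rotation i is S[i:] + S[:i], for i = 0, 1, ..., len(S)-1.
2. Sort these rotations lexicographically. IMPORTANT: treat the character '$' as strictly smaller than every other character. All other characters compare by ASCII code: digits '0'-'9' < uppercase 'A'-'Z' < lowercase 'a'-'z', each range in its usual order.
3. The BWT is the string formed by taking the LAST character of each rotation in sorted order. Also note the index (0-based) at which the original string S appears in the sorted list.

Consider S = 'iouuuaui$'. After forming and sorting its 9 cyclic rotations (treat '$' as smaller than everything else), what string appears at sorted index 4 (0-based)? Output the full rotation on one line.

Answer: ouuuaui$i

Derivation:
All 9 rotations (rotation i = S[i:]+S[:i]):
  rot[0] = iouuuaui$
  rot[1] = ouuuaui$i
  rot[2] = uuuaui$io
  rot[3] = uuaui$iou
  rot[4] = uaui$iouu
  rot[5] = aui$iouuu
  rot[6] = ui$iouuua
  rot[7] = i$iouuuau
  rot[8] = $iouuuaui
Sorted (with $ < everything):
  sorted[0] = $iouuuaui
  sorted[1] = aui$iouuu
  sorted[2] = i$iouuuau
  sorted[3] = iouuuaui$
  sorted[4] = ouuuaui$i
  sorted[5] = uaui$iouu
  sorted[6] = ui$iouuua
  sorted[7] = uuaui$iou
  sorted[8] = uuuaui$io
sorted[4] = ouuuaui$i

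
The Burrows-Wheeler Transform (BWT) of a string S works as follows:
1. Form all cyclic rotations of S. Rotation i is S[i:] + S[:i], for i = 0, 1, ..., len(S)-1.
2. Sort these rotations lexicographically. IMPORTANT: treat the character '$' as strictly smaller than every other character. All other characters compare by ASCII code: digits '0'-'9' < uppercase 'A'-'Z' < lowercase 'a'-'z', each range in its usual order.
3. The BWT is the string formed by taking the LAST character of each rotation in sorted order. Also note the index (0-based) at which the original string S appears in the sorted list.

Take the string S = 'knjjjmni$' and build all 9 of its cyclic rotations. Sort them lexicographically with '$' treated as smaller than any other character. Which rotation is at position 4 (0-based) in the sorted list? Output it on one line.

Answer: jmni$knjj

Derivation:
All 9 rotations (rotation i = S[i:]+S[:i]):
  rot[0] = knjjjmni$
  rot[1] = njjjmni$k
  rot[2] = jjjmni$kn
  rot[3] = jjmni$knj
  rot[4] = jmni$knjj
  rot[5] = mni$knjjj
  rot[6] = ni$knjjjm
  rot[7] = i$knjjjmn
  rot[8] = $knjjjmni
Sorted (with $ < everything):
  sorted[0] = $knjjjmni
  sorted[1] = i$knjjjmn
  sorted[2] = jjjmni$kn
  sorted[3] = jjmni$knj
  sorted[4] = jmni$knjj
  sorted[5] = knjjjmni$
  sorted[6] = mni$knjjj
  sorted[7] = ni$knjjjm
  sorted[8] = njjjmni$k
sorted[4] = jmni$knjj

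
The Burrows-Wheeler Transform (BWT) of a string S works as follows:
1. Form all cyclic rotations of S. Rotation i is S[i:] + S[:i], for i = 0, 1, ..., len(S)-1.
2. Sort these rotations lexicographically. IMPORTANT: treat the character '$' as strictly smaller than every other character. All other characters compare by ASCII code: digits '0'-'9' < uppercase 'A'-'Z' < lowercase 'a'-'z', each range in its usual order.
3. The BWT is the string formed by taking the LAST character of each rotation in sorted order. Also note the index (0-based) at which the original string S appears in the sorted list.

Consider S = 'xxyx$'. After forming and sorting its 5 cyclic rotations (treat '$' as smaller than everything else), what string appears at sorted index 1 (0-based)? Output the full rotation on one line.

Answer: x$xxy

Derivation:
All 5 rotations (rotation i = S[i:]+S[:i]):
  rot[0] = xxyx$
  rot[1] = xyx$x
  rot[2] = yx$xx
  rot[3] = x$xxy
  rot[4] = $xxyx
Sorted (with $ < everything):
  sorted[0] = $xxyx
  sorted[1] = x$xxy
  sorted[2] = xxyx$
  sorted[3] = xyx$x
  sorted[4] = yx$xx
sorted[1] = x$xxy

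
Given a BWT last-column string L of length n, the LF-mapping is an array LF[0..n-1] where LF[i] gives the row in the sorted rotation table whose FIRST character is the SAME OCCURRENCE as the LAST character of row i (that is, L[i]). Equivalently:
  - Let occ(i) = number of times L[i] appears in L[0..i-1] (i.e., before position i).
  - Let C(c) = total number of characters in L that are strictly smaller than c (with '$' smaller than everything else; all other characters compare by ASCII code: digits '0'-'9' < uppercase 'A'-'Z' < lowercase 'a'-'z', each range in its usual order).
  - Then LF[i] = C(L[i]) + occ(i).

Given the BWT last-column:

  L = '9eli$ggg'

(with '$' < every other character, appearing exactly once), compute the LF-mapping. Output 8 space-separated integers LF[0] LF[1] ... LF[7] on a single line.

Answer: 1 2 7 6 0 3 4 5

Derivation:
Char counts: '$':1, '9':1, 'e':1, 'g':3, 'i':1, 'l':1
C (first-col start): C('$')=0, C('9')=1, C('e')=2, C('g')=3, C('i')=6, C('l')=7
L[0]='9': occ=0, LF[0]=C('9')+0=1+0=1
L[1]='e': occ=0, LF[1]=C('e')+0=2+0=2
L[2]='l': occ=0, LF[2]=C('l')+0=7+0=7
L[3]='i': occ=0, LF[3]=C('i')+0=6+0=6
L[4]='$': occ=0, LF[4]=C('$')+0=0+0=0
L[5]='g': occ=0, LF[5]=C('g')+0=3+0=3
L[6]='g': occ=1, LF[6]=C('g')+1=3+1=4
L[7]='g': occ=2, LF[7]=C('g')+2=3+2=5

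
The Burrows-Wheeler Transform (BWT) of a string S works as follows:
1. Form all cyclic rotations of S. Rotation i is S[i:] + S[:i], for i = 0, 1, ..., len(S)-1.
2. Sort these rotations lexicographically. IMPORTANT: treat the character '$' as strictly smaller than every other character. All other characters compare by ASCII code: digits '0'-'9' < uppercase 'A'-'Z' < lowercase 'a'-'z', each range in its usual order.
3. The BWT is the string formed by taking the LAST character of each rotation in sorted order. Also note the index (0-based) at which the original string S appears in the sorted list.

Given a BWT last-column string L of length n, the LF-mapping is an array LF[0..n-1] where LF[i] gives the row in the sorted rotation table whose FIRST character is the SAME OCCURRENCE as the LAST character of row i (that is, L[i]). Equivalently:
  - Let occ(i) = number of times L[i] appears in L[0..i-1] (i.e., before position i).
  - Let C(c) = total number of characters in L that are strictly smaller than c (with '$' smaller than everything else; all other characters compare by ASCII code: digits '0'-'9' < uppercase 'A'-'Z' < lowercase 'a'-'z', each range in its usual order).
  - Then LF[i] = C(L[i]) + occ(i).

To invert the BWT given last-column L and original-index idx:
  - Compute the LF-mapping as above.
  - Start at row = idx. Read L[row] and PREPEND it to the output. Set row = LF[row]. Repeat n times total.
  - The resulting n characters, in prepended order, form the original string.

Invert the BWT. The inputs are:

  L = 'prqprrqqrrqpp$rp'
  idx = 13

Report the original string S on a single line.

LF mapping: 1 10 6 2 11 12 7 8 13 14 9 3 4 0 15 5
Walk LF starting at row 13, prepending L[row]:
  step 1: row=13, L[13]='$', prepend. Next row=LF[13]=0
  step 2: row=0, L[0]='p', prepend. Next row=LF[0]=1
  step 3: row=1, L[1]='r', prepend. Next row=LF[1]=10
  step 4: row=10, L[10]='q', prepend. Next row=LF[10]=9
  step 5: row=9, L[9]='r', prepend. Next row=LF[9]=14
  step 6: row=14, L[14]='r', prepend. Next row=LF[14]=15
  step 7: row=15, L[15]='p', prepend. Next row=LF[15]=5
  step 8: row=5, L[5]='r', prepend. Next row=LF[5]=12
  step 9: row=12, L[12]='p', prepend. Next row=LF[12]=4
  step 10: row=4, L[4]='r', prepend. Next row=LF[4]=11
  step 11: row=11, L[11]='p', prepend. Next row=LF[11]=3
  step 12: row=3, L[3]='p', prepend. Next row=LF[3]=2
  step 13: row=2, L[2]='q', prepend. Next row=LF[2]=6
  step 14: row=6, L[6]='q', prepend. Next row=LF[6]=7
  step 15: row=7, L[7]='q', prepend. Next row=LF[7]=8
  step 16: row=8, L[8]='r', prepend. Next row=LF[8]=13
Reversed output: rqqqpprprprrqrp$

Answer: rqqqpprprprrqrp$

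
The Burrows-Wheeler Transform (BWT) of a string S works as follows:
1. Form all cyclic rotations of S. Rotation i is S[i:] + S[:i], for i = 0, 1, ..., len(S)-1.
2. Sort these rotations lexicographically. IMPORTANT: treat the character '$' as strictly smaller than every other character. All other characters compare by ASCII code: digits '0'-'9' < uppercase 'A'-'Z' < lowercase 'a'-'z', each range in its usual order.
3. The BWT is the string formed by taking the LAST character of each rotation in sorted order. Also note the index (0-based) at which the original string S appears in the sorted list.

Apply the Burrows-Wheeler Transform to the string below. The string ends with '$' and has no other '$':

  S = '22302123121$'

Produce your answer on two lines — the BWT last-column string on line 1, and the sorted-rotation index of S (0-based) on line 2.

All 12 rotations (rotation i = S[i:]+S[:i]):
  rot[0] = 22302123121$
  rot[1] = 2302123121$2
  rot[2] = 302123121$22
  rot[3] = 02123121$223
  rot[4] = 2123121$2230
  rot[5] = 123121$22302
  rot[6] = 23121$223021
  rot[7] = 3121$2230212
  rot[8] = 121$22302123
  rot[9] = 21$223021231
  rot[10] = 1$2230212312
  rot[11] = $22302123121
Sorted (with $ < everything):
  sorted[0] = $22302123121  (last char: '1')
  sorted[1] = 02123121$223  (last char: '3')
  sorted[2] = 1$2230212312  (last char: '2')
  sorted[3] = 121$22302123  (last char: '3')
  sorted[4] = 123121$22302  (last char: '2')
  sorted[5] = 21$223021231  (last char: '1')
  sorted[6] = 2123121$2230  (last char: '0')
  sorted[7] = 22302123121$  (last char: '$')
  sorted[8] = 2302123121$2  (last char: '2')
  sorted[9] = 23121$223021  (last char: '1')
  sorted[10] = 302123121$22  (last char: '2')
  sorted[11] = 3121$2230212  (last char: '2')
Last column: 1323210$2122
Original string S is at sorted index 7

Answer: 1323210$2122
7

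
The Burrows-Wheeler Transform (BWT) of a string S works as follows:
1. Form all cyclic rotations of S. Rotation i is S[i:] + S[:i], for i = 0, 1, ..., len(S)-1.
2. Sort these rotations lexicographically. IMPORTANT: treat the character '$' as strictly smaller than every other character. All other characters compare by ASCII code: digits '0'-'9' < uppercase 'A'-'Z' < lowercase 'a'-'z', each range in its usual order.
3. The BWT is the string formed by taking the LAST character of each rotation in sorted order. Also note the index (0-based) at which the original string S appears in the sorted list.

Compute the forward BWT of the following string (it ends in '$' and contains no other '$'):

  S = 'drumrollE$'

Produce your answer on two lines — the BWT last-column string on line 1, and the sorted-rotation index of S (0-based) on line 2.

Answer: El$lourmdr
2

Derivation:
All 10 rotations (rotation i = S[i:]+S[:i]):
  rot[0] = drumrollE$
  rot[1] = rumrollE$d
  rot[2] = umrollE$dr
  rot[3] = mrollE$dru
  rot[4] = rollE$drum
  rot[5] = ollE$drumr
  rot[6] = llE$drumro
  rot[7] = lE$drumrol
  rot[8] = E$drumroll
  rot[9] = $drumrollE
Sorted (with $ < everything):
  sorted[0] = $drumrollE  (last char: 'E')
  sorted[1] = E$drumroll  (last char: 'l')
  sorted[2] = drumrollE$  (last char: '$')
  sorted[3] = lE$drumrol  (last char: 'l')
  sorted[4] = llE$drumro  (last char: 'o')
  sorted[5] = mrollE$dru  (last char: 'u')
  sorted[6] = ollE$drumr  (last char: 'r')
  sorted[7] = rollE$drum  (last char: 'm')
  sorted[8] = rumrollE$d  (last char: 'd')
  sorted[9] = umrollE$dr  (last char: 'r')
Last column: El$lourmdr
Original string S is at sorted index 2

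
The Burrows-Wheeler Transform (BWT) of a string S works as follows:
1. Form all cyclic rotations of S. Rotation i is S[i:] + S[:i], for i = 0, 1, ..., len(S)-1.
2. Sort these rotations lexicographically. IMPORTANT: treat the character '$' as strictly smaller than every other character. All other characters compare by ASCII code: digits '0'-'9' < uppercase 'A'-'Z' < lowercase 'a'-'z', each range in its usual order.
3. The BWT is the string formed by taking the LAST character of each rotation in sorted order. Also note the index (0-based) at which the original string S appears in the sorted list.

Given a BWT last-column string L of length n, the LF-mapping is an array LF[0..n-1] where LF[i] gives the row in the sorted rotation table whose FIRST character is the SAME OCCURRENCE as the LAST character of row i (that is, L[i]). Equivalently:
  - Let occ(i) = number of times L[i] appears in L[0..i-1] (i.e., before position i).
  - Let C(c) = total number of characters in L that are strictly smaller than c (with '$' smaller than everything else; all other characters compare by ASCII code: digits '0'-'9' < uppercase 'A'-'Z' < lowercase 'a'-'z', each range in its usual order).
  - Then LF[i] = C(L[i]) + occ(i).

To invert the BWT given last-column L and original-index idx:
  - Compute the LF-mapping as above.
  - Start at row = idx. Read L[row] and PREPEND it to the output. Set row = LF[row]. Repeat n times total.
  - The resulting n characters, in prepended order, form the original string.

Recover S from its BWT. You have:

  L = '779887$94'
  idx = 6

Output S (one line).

Answer: 87874997$

Derivation:
LF mapping: 2 3 7 5 6 4 0 8 1
Walk LF starting at row 6, prepending L[row]:
  step 1: row=6, L[6]='$', prepend. Next row=LF[6]=0
  step 2: row=0, L[0]='7', prepend. Next row=LF[0]=2
  step 3: row=2, L[2]='9', prepend. Next row=LF[2]=7
  step 4: row=7, L[7]='9', prepend. Next row=LF[7]=8
  step 5: row=8, L[8]='4', prepend. Next row=LF[8]=1
  step 6: row=1, L[1]='7', prepend. Next row=LF[1]=3
  step 7: row=3, L[3]='8', prepend. Next row=LF[3]=5
  step 8: row=5, L[5]='7', prepend. Next row=LF[5]=4
  step 9: row=4, L[4]='8', prepend. Next row=LF[4]=6
Reversed output: 87874997$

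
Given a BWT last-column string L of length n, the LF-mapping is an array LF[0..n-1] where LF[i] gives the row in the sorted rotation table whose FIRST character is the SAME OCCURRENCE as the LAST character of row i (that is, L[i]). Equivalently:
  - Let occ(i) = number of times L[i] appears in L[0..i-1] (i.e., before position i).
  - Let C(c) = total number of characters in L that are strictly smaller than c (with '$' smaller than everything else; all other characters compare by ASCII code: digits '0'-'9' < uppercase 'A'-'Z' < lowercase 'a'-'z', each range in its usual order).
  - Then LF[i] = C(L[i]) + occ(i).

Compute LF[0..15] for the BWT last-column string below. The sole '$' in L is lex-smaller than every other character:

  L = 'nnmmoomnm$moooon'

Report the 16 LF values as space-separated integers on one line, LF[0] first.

Char counts: '$':1, 'm':5, 'n':4, 'o':6
C (first-col start): C('$')=0, C('m')=1, C('n')=6, C('o')=10
L[0]='n': occ=0, LF[0]=C('n')+0=6+0=6
L[1]='n': occ=1, LF[1]=C('n')+1=6+1=7
L[2]='m': occ=0, LF[2]=C('m')+0=1+0=1
L[3]='m': occ=1, LF[3]=C('m')+1=1+1=2
L[4]='o': occ=0, LF[4]=C('o')+0=10+0=10
L[5]='o': occ=1, LF[5]=C('o')+1=10+1=11
L[6]='m': occ=2, LF[6]=C('m')+2=1+2=3
L[7]='n': occ=2, LF[7]=C('n')+2=6+2=8
L[8]='m': occ=3, LF[8]=C('m')+3=1+3=4
L[9]='$': occ=0, LF[9]=C('$')+0=0+0=0
L[10]='m': occ=4, LF[10]=C('m')+4=1+4=5
L[11]='o': occ=2, LF[11]=C('o')+2=10+2=12
L[12]='o': occ=3, LF[12]=C('o')+3=10+3=13
L[13]='o': occ=4, LF[13]=C('o')+4=10+4=14
L[14]='o': occ=5, LF[14]=C('o')+5=10+5=15
L[15]='n': occ=3, LF[15]=C('n')+3=6+3=9

Answer: 6 7 1 2 10 11 3 8 4 0 5 12 13 14 15 9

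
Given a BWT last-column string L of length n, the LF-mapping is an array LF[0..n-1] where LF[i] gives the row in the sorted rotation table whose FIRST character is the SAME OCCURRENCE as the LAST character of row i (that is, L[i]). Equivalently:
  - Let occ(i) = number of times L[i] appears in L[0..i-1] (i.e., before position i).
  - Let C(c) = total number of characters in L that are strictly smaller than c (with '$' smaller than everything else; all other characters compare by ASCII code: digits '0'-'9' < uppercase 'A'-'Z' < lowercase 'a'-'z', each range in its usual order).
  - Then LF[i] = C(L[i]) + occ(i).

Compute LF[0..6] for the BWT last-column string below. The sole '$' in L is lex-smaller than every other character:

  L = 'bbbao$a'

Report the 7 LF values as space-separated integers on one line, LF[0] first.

Answer: 3 4 5 1 6 0 2

Derivation:
Char counts: '$':1, 'a':2, 'b':3, 'o':1
C (first-col start): C('$')=0, C('a')=1, C('b')=3, C('o')=6
L[0]='b': occ=0, LF[0]=C('b')+0=3+0=3
L[1]='b': occ=1, LF[1]=C('b')+1=3+1=4
L[2]='b': occ=2, LF[2]=C('b')+2=3+2=5
L[3]='a': occ=0, LF[3]=C('a')+0=1+0=1
L[4]='o': occ=0, LF[4]=C('o')+0=6+0=6
L[5]='$': occ=0, LF[5]=C('$')+0=0+0=0
L[6]='a': occ=1, LF[6]=C('a')+1=1+1=2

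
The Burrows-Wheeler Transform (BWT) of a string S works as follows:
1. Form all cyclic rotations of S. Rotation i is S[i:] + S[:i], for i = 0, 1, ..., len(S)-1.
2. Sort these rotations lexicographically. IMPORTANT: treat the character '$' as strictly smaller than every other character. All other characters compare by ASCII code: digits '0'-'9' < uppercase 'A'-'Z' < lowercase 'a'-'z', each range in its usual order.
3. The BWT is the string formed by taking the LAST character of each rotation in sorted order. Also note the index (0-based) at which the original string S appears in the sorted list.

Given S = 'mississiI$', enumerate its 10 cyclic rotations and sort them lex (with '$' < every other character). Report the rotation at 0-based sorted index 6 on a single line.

All 10 rotations (rotation i = S[i:]+S[:i]):
  rot[0] = mississiI$
  rot[1] = ississiI$m
  rot[2] = ssissiI$mi
  rot[3] = sissiI$mis
  rot[4] = issiI$miss
  rot[5] = ssiI$missi
  rot[6] = siI$missis
  rot[7] = iI$mississ
  rot[8] = I$mississi
  rot[9] = $mississiI
Sorted (with $ < everything):
  sorted[0] = $mississiI
  sorted[1] = I$mississi
  sorted[2] = iI$mississ
  sorted[3] = issiI$miss
  sorted[4] = ississiI$m
  sorted[5] = mississiI$
  sorted[6] = siI$missis
  sorted[7] = sissiI$mis
  sorted[8] = ssiI$missi
  sorted[9] = ssissiI$mi
sorted[6] = siI$missis

Answer: siI$missis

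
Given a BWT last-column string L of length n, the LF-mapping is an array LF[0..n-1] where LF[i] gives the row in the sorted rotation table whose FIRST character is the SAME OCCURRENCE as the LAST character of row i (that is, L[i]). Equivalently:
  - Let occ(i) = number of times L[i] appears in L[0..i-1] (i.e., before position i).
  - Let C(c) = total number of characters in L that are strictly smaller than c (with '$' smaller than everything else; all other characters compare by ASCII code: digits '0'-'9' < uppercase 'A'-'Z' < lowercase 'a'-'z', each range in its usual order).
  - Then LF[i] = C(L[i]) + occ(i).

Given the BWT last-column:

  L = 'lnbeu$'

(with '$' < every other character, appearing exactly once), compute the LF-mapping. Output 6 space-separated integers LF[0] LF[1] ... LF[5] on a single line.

Char counts: '$':1, 'b':1, 'e':1, 'l':1, 'n':1, 'u':1
C (first-col start): C('$')=0, C('b')=1, C('e')=2, C('l')=3, C('n')=4, C('u')=5
L[0]='l': occ=0, LF[0]=C('l')+0=3+0=3
L[1]='n': occ=0, LF[1]=C('n')+0=4+0=4
L[2]='b': occ=0, LF[2]=C('b')+0=1+0=1
L[3]='e': occ=0, LF[3]=C('e')+0=2+0=2
L[4]='u': occ=0, LF[4]=C('u')+0=5+0=5
L[5]='$': occ=0, LF[5]=C('$')+0=0+0=0

Answer: 3 4 1 2 5 0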